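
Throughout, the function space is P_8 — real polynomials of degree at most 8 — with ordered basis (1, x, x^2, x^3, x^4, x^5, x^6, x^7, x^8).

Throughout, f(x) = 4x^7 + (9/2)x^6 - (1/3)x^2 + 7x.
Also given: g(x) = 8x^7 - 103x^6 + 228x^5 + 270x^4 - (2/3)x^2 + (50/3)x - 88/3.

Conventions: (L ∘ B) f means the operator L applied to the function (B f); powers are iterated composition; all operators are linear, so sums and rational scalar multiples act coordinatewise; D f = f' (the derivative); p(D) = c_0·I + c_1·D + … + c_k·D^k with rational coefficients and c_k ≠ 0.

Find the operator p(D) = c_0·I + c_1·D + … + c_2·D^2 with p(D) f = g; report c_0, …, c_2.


D^0 f = 4x^7 + (9/2)x^6 - (1/3)x^2 + 7x
D^1 f = 28x^6 + 27x^5 - (2/3)x + 7
D^2 f = 168x^5 + 135x^4 - 2/3
matching coefficients of g against c_0 f + c_1 Df + … from the top degree down determines the c_i
solution: c_0 = 2, c_1 = -4, c_2 = 2

p(D) = 2·I − 4·D + 2·D^2, i.e. c_0 = 2, c_1 = -4, c_2 = 2


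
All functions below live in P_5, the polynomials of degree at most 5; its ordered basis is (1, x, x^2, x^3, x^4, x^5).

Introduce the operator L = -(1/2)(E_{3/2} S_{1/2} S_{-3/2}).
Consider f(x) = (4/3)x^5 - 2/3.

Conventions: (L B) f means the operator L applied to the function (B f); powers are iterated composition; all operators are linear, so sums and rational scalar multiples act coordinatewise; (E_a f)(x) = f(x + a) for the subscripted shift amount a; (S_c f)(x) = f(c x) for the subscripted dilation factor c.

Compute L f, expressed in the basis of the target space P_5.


g(x) = (81/512)x^5 + (1215/1024)x^4 + (3645/1024)x^3 + (10935/2048)x^2 + (32805/8192)x + 75433/49152

S_{-3/2} f = -(81/8)x^5 - 2/3
S_{1/2} S_{-3/2} f = -(81/256)x^5 - 2/3
E_{3/2} S_{1/2} S_{-3/2} f = -(81/256)x^5 - (1215/512)x^4 - (3645/512)x^3 - (10935/1024)x^2 - (32805/4096)x - 75433/24576
(-(1/2)(E_{3/2} S_{1/2} S_{-3/2})) f = (81/512)x^5 + (1215/1024)x^4 + (3645/1024)x^3 + (10935/2048)x^2 + (32805/8192)x + 75433/49152


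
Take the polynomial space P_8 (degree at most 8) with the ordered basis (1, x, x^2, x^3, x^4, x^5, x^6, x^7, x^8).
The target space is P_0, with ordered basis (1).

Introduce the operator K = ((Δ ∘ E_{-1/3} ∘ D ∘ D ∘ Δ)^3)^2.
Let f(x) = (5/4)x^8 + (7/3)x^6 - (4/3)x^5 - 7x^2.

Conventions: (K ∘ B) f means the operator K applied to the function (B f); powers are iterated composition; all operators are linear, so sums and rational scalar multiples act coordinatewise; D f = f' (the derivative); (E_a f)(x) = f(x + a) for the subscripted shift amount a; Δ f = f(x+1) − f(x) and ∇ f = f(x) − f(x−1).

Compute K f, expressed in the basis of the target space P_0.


Δ f = 10x^7 + 35x^6 + 84x^5 + (695/6)x^4 + (310/3)x^3 + (170/3)x^2 + (10/3)x - 19/4
D Δ f = 70x^6 + 210x^5 + 420x^4 + (1390/3)x^3 + 310x^2 + (340/3)x + 10/3
D D Δ f = 420x^5 + 1050x^4 + 1680x^3 + 1390x^2 + 620x + 340/3
E_{-1/3} D D Δ f = 420x^5 + 350x^4 + (2240/3)x^3 + (2290/9)x^2 + (3340/27)x + 820/81
Δ (E_{-1/3} ∘ D ∘ D) Δ f = 2100x^4 + 5600x^3 + 8540x^2 + (56240/9)x + 51160/27
Δ (Δ ∘ E_{-1/3} ∘ D ∘ D ∘ Δ) f = 8400x^3 + 29400x^2 + 42280x + 202400/9
D Δ (Δ ∘ E_{-1/3} ∘ D ∘ D ∘ Δ) f = 25200x^2 + 58800x + 42280
D D Δ (Δ ∘ E_{-1/3} ∘ D ∘ D ∘ Δ) f = 50400x + 58800
E_{-1/3} D D Δ (Δ ∘ E_{-1/3} ∘ D ∘ D ∘ Δ) f = 50400x + 42000
Δ (E_{-1/3} ∘ D ∘ D) Δ (Δ ∘ E_{-1/3} ∘ D ∘ D ∘ Δ) f = 50400
Δ (Δ ∘ E_{-1/3} ∘ D ∘ D ∘ Δ) (Δ ∘ E_{-1/3} ∘ D ∘ D ∘ Δ) f = 0
D Δ (Δ ∘ E_{-1/3} ∘ D ∘ D ∘ Δ) (Δ ∘ E_{-1/3} ∘ D ∘ D ∘ Δ) f = 0
D D Δ (Δ ∘ E_{-1/3} ∘ D ∘ D ∘ Δ) (Δ ∘ E_{-1/3} ∘ D ∘ D ∘ Δ) f = 0
E_{-1/3} D D Δ (Δ ∘ E_{-1/3} ∘ D ∘ D ∘ Δ) (Δ ∘ E_{-1/3} ∘ D ∘ D ∘ Δ) f = 0
Δ (E_{-1/3} ∘ D ∘ D) Δ (Δ ∘ E_{-1/3} ∘ D ∘ D ∘ Δ) (Δ ∘ E_{-1/3} ∘ D ∘ D ∘ Δ) f = 0
Δ (Δ ∘ E_{-1/3} ∘ D ∘ D ∘ Δ)^3 f = 0
D Δ (Δ ∘ E_{-1/3} ∘ D ∘ D ∘ Δ)^3 f = 0
D D Δ (Δ ∘ E_{-1/3} ∘ D ∘ D ∘ Δ)^3 f = 0
E_{-1/3} D D Δ (Δ ∘ E_{-1/3} ∘ D ∘ D ∘ Δ)^3 f = 0
Δ (E_{-1/3} ∘ D ∘ D) Δ (Δ ∘ E_{-1/3} ∘ D ∘ D ∘ Δ)^3 f = 0
Δ (Δ ∘ E_{-1/3} ∘ D ∘ D ∘ Δ) (Δ ∘ E_{-1/3} ∘ D ∘ D ∘ Δ)^3 f = 0
D Δ (Δ ∘ E_{-1/3} ∘ D ∘ D ∘ Δ) (Δ ∘ E_{-1/3} ∘ D ∘ D ∘ Δ)^3 f = 0
D D Δ (Δ ∘ E_{-1/3} ∘ D ∘ D ∘ Δ) (Δ ∘ E_{-1/3} ∘ D ∘ D ∘ Δ)^3 f = 0
E_{-1/3} D D Δ (Δ ∘ E_{-1/3} ∘ D ∘ D ∘ Δ) (Δ ∘ E_{-1/3} ∘ D ∘ D ∘ Δ)^3 f = 0
Δ (E_{-1/3} ∘ D ∘ D) Δ (Δ ∘ E_{-1/3} ∘ D ∘ D ∘ Δ) (Δ ∘ E_{-1/3} ∘ D ∘ D ∘ Δ)^3 f = 0
Δ (Δ ∘ E_{-1/3} ∘ D ∘ D ∘ Δ) (Δ ∘ E_{-1/3} ∘ D ∘ D ∘ Δ) (Δ ∘ E_{-1/3} ∘ D ∘ D ∘ Δ)^3 f = 0
D Δ (Δ ∘ E_{-1/3} ∘ D ∘ D ∘ Δ) (Δ ∘ E_{-1/3} ∘ D ∘ D ∘ Δ) (Δ ∘ E_{-1/3} ∘ D ∘ D ∘ Δ)^3 f = 0
D D Δ (Δ ∘ E_{-1/3} ∘ D ∘ D ∘ Δ) (Δ ∘ E_{-1/3} ∘ D ∘ D ∘ Δ) (Δ ∘ E_{-1/3} ∘ D ∘ D ∘ Δ)^3 f = 0
E_{-1/3} D D Δ (Δ ∘ E_{-1/3} ∘ D ∘ D ∘ Δ) (Δ ∘ E_{-1/3} ∘ D ∘ D ∘ Δ) (Δ ∘ E_{-1/3} ∘ D ∘ D ∘ Δ)^3 f = 0
Δ (E_{-1/3} ∘ D ∘ D) Δ (Δ ∘ E_{-1/3} ∘ D ∘ D ∘ Δ) (Δ ∘ E_{-1/3} ∘ D ∘ D ∘ Δ) (Δ ∘ E_{-1/3} ∘ D ∘ D ∘ Δ)^3 f = 0

the image equals g(x) = 0


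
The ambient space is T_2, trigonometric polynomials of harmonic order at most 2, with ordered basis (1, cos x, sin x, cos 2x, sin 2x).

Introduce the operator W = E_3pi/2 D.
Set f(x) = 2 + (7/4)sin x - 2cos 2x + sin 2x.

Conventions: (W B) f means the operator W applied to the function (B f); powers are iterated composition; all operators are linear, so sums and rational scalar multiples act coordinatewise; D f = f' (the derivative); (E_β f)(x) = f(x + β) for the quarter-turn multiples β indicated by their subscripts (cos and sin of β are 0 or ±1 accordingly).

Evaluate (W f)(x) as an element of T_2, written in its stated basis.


D f = (7/4)cos x + 2cos 2x + 4sin 2x
E_3pi/2 D f = (7/4)sin x - 2cos 2x - 4sin 2x

the image equals g(x) = (7/4)sin x - 2cos 2x - 4sin 2x


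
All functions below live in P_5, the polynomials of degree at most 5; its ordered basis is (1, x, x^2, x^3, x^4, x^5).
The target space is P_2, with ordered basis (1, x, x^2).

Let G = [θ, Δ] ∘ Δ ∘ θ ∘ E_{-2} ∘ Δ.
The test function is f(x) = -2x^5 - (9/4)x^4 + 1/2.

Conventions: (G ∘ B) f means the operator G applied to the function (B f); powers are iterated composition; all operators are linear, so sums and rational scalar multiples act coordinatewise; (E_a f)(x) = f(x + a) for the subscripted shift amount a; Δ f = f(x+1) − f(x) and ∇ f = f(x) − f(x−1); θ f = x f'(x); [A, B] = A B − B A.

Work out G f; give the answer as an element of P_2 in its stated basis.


Δ f = -10x^4 - 29x^3 - (67/2)x^2 - 19x - 17/4
E_{-2} Δ f = -10x^4 + 51x^3 - (199/2)x^2 + 87x - 113/4
θ E_{-2} Δ f = -40x^4 + 153x^3 - 199x^2 + 87x
Δ (θ ∘ E_{-2} ∘ Δ) f = -160x^3 + 219x^2 - 99x + 1
Δ Δ (θ ∘ E_{-2} ∘ Δ) f = -480x^2 - 42x - 40
θ Δ Δ (θ ∘ E_{-2} ∘ Δ) f = -960x^2 - 42x
θ Δ (θ ∘ E_{-2} ∘ Δ) f = -480x^3 + 438x^2 - 99x
Δ θ Δ (θ ∘ E_{-2} ∘ Δ) f = -1440x^2 - 564x - 141
[θ, Δ] Δ (θ ∘ E_{-2} ∘ Δ) f = 480x^2 + 522x + 141

g(x) = 480x^2 + 522x + 141


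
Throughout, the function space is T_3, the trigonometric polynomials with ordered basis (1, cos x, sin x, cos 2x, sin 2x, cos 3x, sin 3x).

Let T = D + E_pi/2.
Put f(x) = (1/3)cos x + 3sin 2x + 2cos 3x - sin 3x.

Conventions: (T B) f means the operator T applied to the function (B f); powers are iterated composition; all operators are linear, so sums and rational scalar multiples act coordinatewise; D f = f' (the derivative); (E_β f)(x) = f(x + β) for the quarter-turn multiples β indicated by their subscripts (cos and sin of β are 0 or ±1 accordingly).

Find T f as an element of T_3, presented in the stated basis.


D f = -(1/3)sin x + 6cos 2x - 3cos 3x - 6sin 3x
E_pi/2 f = -(1/3)sin x - 3sin 2x + cos 3x + 2sin 3x
(D + E_pi/2) f = -(2/3)sin x + 6cos 2x - 3sin 2x - 2cos 3x - 4sin 3x

the image equals g(x) = -(2/3)sin x + 6cos 2x - 3sin 2x - 2cos 3x - 4sin 3x


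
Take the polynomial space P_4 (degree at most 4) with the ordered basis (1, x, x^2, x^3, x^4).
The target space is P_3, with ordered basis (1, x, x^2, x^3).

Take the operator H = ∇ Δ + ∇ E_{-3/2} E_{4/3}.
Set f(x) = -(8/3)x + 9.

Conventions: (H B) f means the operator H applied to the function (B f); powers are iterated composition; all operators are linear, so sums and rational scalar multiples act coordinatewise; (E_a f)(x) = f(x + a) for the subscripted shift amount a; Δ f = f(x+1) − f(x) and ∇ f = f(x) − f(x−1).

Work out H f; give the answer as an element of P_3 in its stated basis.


the result is g(x) = -8/3

Δ f = -8/3
∇ Δ f = 0
E_{4/3} f = -(8/3)x + 49/9
E_{-3/2} E_{4/3} f = -(8/3)x + 85/9
∇ E_{-3/2} E_{4/3} f = -8/3
(∇ Δ + ∇ E_{-3/2} E_{4/3}) f = -8/3


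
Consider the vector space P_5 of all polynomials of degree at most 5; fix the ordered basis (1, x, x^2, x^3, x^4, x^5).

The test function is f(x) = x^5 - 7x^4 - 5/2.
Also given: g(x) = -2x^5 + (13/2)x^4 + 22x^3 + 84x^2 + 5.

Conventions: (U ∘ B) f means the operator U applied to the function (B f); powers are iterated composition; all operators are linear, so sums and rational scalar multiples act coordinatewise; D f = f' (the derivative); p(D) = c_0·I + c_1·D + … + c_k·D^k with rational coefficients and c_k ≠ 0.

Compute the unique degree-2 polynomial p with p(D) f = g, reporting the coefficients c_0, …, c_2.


c_0 = -2, c_1 = -3/2, c_2 = -1

D^0 f = x^5 - 7x^4 - 5/2
D^1 f = 5x^4 - 28x^3
D^2 f = 20x^3 - 84x^2
matching coefficients of g against c_0 f + c_1 Df + … from the top degree down determines the c_i
solution: c_0 = -2, c_1 = -3/2, c_2 = -1


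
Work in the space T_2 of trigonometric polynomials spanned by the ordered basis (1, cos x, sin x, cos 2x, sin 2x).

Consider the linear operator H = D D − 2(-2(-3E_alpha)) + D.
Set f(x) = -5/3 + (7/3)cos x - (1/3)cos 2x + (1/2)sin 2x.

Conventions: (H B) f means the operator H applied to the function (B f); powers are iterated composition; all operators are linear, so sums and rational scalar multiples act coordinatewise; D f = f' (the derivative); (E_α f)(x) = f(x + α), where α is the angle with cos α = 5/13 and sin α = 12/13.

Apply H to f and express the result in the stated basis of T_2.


D f = -(7/3)sin x + cos 2x + (2/3)sin 2x
D D f = -(7/3)cos x + (4/3)cos 2x - 2sin 2x
E_alpha f = -5/3 + (35/39)cos x - (28/13)sin x + (23/39)cos 2x - (3/26)sin 2x
(-3E_alpha) f = 5 - (35/13)cos x + (84/13)sin x - (23/13)cos 2x + (9/26)sin 2x
(-2(-3E_alpha)) f = -10 + (70/13)cos x - (168/13)sin x + (46/13)cos 2x - (9/13)sin 2x
(-2(-2(-3E_alpha))) f = 20 - (140/13)cos x + (336/13)sin x - (92/13)cos 2x + (18/13)sin 2x
D f = -(7/3)sin x + cos 2x + (2/3)sin 2x
(D D − 2(-2(-3E_alpha)) + D) f = 20 - (511/39)cos x + (917/39)sin x - (185/39)cos 2x + (2/39)sin 2x

the result is g(x) = 20 - (511/39)cos x + (917/39)sin x - (185/39)cos 2x + (2/39)sin 2x


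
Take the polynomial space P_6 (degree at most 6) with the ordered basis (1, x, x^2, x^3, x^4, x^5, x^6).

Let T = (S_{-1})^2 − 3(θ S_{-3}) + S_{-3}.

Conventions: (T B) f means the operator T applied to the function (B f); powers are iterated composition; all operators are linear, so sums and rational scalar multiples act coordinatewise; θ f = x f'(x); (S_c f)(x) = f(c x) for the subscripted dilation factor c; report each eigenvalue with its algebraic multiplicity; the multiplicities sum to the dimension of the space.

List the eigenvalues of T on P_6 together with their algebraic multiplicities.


image of 1: 2
image of x: 7x
image of x^2: -44x^2
image of x^3: 217x^3
image of x^4: -890x^4
image of x^5: 3403x^5
image of x^6: -12392x^6
the matrix is upper triangular; its diagonal is (2, 7, -44, 217, -890, 3403, -12392)
for a triangular matrix the eigenvalues are the diagonal entries, with algebraic multiplicity their repetition count

λ = -12392 (multiplicity 1), λ = -890 (multiplicity 1), λ = -44 (multiplicity 1), λ = 2 (multiplicity 1), λ = 7 (multiplicity 1), λ = 217 (multiplicity 1), λ = 3403 (multiplicity 1)


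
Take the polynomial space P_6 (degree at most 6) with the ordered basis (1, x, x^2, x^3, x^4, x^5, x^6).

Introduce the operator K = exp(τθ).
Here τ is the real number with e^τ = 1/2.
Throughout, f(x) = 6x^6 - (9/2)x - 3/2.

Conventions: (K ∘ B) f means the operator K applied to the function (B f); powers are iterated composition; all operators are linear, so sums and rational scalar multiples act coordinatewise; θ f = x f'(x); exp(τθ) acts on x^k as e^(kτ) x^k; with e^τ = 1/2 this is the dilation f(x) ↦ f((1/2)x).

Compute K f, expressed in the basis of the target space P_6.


exp(τθ) x^k = e^(kτ) x^k; with e^τ = 1/2 this sends x^k to (1/2)^k x^k
x ↦ 1/2 x
x^6 ↦ 1/64 x^6
applying this coordinatewise to f: exp(τθ) f = (3/32)x^6 - (9/4)x - 3/2

the result is g(x) = (3/32)x^6 - (9/4)x - 3/2


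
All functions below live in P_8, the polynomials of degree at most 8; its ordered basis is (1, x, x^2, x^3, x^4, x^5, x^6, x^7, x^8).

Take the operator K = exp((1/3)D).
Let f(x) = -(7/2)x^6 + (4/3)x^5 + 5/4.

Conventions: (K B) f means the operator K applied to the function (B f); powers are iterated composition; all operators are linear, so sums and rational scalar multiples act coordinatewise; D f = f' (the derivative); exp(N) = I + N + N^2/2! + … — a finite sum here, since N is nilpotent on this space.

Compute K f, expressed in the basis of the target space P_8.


order-1 term: -7x^5 + (20/9)x^4
order-2 term: -(35/6)x^4 + (40/27)x^3
order-3 term: -(70/27)x^3 + (40/81)x^2
order-4 term: -(35/54)x^2 + (20/243)x
order-5 term: -(7/81)x + 4/729
order-6 term: -7/1458
the series for exp((1/3)D) f terminates at order 6
exp((1/3)D) f = -(7/2)x^6 - (17/3)x^5 - (65/18)x^4 - (10/9)x^3 - (25/162)x^2 - (1/243)x + 3647/2916

the result is g(x) = -(7/2)x^6 - (17/3)x^5 - (65/18)x^4 - (10/9)x^3 - (25/162)x^2 - (1/243)x + 3647/2916


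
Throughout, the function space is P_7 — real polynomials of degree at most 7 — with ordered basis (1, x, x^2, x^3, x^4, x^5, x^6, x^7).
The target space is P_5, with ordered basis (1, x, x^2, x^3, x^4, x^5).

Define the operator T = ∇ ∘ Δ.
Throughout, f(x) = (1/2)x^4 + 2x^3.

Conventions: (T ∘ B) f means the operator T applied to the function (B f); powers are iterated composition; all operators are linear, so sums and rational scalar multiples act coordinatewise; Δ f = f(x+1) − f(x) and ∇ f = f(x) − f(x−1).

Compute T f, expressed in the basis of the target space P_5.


Δ f = 2x^3 + 9x^2 + 8x + 5/2
∇ Δ f = 6x^2 + 12x + 1

the image equals g(x) = 6x^2 + 12x + 1


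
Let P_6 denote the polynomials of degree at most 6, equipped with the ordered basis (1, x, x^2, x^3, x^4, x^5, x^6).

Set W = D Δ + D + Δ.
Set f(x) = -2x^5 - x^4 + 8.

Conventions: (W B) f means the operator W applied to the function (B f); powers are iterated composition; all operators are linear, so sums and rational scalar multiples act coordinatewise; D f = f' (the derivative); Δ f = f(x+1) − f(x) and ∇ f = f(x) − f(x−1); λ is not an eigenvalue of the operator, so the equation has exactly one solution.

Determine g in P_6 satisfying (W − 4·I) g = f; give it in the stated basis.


write g with unknown coordinates in the stated basis and equate coefficients in (W − 4·I) g = f
solving from the highest basis element down gives g = (1/2)x^5 + (3/2)x^4 + (27/4)x^3 + (175/8)x^2 + (739/16)x + 375/8
check: W g = 5x^4 + 27x^3 + (175/2)x^2 + (739/4)x + 391/2
so W g − 4·g = -2x^5 - x^4 + 8 = f ✓

the image equals g(x) = (1/2)x^5 + (3/2)x^4 + (27/4)x^3 + (175/8)x^2 + (739/16)x + 375/8


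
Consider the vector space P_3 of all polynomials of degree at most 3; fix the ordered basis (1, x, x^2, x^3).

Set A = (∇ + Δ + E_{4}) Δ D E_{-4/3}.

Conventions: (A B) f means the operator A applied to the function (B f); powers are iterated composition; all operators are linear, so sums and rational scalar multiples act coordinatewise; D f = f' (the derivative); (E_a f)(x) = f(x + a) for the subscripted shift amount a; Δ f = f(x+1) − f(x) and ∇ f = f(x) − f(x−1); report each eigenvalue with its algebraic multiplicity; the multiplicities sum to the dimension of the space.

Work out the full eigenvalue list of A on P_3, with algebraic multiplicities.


λ = 0 (multiplicity 4)

image of 1: 0
image of x: 0
image of x^2: 2
image of x^3: 6x + 31
the matrix is upper triangular; its diagonal is (0, 0, 0, 0)
for a triangular matrix the eigenvalues are the diagonal entries, with algebraic multiplicity their repetition count


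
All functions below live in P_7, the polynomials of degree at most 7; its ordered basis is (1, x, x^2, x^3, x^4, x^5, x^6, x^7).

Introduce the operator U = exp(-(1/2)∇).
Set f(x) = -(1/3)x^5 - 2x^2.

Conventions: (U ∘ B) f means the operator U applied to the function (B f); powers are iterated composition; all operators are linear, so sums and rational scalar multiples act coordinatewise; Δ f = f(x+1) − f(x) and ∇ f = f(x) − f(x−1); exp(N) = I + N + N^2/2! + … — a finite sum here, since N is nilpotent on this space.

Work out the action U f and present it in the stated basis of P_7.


g(x) = -(1/3)x^5 + (5/6)x^4 - (5/2)x^3 + (31/12)x^2 - (149/48)x + 113/96

order-1 term: (5/6)x^4 - (5/3)x^3 + (5/3)x^2 + (7/6)x - 5/6
order-2 term: -(5/6)x^3 + (5/2)x^2 - (35/12)x + 3/4
order-3 term: (5/12)x^2 - (5/4)x + 25/24
order-4 term: -(5/48)x + 5/24
order-5 term: 1/96
the series for exp(-(1/2)∇) f terminates at order 5
exp(-(1/2)∇) f = -(1/3)x^5 + (5/6)x^4 - (5/2)x^3 + (31/12)x^2 - (149/48)x + 113/96


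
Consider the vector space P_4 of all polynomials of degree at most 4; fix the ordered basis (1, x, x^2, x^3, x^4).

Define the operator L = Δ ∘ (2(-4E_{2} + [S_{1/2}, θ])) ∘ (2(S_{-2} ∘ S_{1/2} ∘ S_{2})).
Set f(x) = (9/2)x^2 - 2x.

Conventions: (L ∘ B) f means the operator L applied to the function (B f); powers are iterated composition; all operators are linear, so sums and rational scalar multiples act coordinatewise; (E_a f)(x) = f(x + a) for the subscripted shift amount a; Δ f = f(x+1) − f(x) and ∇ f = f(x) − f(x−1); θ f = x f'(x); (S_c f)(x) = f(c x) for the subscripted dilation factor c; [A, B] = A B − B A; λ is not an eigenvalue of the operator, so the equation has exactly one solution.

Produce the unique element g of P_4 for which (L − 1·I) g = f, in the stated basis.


write g with unknown coordinates in the stated basis and equate coefficients in (L − 1·I) g = f
solving from the highest basis element down gives g = -(9/2)x^2 + 578x + 19936
check: L g = 576x + 19936
so L g − 1·g = (9/2)x^2 - 2x = f ✓

the image equals g(x) = -(9/2)x^2 + 578x + 19936


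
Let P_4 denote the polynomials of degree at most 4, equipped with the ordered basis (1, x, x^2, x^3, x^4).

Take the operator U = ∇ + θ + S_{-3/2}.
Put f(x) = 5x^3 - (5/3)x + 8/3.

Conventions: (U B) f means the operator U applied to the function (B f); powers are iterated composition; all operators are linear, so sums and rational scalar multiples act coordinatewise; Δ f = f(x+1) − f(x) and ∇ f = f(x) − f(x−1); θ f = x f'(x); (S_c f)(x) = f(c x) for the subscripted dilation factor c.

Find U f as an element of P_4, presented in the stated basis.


the result is g(x) = -(15/8)x^3 + 15x^2 - (85/6)x + 6

∇ f = 15x^2 - 15x + 10/3
θ f = 15x^3 - (5/3)x
S_{-3/2} f = -(135/8)x^3 + (5/2)x + 8/3
(∇ + θ + S_{-3/2}) f = -(15/8)x^3 + 15x^2 - (85/6)x + 6


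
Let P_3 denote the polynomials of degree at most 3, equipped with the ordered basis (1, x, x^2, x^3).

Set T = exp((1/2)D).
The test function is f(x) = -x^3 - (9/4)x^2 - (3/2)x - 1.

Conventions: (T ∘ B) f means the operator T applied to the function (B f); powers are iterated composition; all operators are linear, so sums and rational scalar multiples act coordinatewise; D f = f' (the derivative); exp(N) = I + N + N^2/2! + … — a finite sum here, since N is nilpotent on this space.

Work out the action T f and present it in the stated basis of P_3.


order-1 term: -(3/2)x^2 - (9/4)x - 3/4
order-2 term: -(3/4)x - 9/16
order-3 term: -1/8
the series for exp((1/2)D) f terminates at order 3
exp((1/2)D) f = -x^3 - (15/4)x^2 - (9/2)x - 39/16

the image equals g(x) = -x^3 - (15/4)x^2 - (9/2)x - 39/16


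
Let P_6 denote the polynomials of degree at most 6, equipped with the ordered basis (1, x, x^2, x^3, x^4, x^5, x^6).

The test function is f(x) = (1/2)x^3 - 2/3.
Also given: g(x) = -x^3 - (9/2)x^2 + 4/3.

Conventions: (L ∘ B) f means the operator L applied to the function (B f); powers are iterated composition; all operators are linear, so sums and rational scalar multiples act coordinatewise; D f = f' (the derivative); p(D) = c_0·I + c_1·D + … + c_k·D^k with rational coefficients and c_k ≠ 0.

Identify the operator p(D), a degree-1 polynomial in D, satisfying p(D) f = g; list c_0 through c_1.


c_0 = -2, c_1 = -3

D^0 f = (1/2)x^3 - 2/3
D^1 f = (3/2)x^2
matching coefficients of g against c_0 f + c_1 Df + … from the top degree down determines the c_i
solution: c_0 = -2, c_1 = -3


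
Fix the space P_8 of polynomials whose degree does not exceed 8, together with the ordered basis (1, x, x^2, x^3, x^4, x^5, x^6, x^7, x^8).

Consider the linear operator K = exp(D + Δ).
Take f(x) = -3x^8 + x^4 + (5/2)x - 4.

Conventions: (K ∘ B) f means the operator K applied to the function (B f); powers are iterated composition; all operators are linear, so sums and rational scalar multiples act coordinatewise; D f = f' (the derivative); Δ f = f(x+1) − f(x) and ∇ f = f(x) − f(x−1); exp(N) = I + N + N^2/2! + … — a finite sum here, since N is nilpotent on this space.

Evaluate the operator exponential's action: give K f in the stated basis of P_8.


the image equals g(x) = -3x^8 - 48x^7 - 420x^6 - 2520x^5 - 10919x^4 - 34096x^3 - 73638x^2 - (198595/2)x - 63388

order-1 term: -48x^7 - 84x^6 - 168x^5 - 210x^4 - 160x^3 - 78x^2 - 20x + 3
order-2 term: -336x^6 - 1008x^5 - 2310x^4 - 3360x^3 - 3084x^2 - 1656x - 394
order-3 term: -1344x^5 - 5040x^4 - 11760x^3 - 16380x^2 - 12904x - 4470
order-4 term: -3360x^4 - 13440x^3 - 28560x^2 - 31920x - 15083
order-5 term: -5376x^3 - 20160x^2 - 33600x - 21840
order-6 term: -5376x^2 - 16128x - 15456
order-7 term: -3072x - 5376
order-8 term: -768
the series for exp(D + Δ) f terminates at order 8
exp(D + Δ) f = -3x^8 - 48x^7 - 420x^6 - 2520x^5 - 10919x^4 - 34096x^3 - 73638x^2 - (198595/2)x - 63388


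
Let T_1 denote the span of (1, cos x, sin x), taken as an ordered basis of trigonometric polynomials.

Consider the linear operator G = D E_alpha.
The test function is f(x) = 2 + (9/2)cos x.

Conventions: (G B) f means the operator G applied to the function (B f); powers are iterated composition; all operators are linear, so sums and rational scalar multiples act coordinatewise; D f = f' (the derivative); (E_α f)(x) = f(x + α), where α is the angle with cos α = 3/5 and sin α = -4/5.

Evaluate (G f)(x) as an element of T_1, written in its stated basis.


the image equals g(x) = (18/5)cos x - (27/10)sin x

E_alpha f = 2 + (27/10)cos x + (18/5)sin x
D E_alpha f = (18/5)cos x - (27/10)sin x


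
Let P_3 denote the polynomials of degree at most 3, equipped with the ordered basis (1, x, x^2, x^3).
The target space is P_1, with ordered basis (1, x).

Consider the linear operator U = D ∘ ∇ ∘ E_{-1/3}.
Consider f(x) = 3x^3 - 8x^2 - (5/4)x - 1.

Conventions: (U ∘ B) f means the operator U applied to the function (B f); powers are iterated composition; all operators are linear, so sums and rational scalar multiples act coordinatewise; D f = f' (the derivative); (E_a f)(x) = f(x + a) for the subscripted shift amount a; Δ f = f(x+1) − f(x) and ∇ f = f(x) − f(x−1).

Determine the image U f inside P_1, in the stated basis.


E_{-1/3} f = 3x^3 - 11x^2 + (61/12)x - 19/12
∇ E_{-1/3} f = 9x^2 - 31x + 229/12
D ∇ E_{-1/3} f = 18x - 31

the result is g(x) = 18x - 31


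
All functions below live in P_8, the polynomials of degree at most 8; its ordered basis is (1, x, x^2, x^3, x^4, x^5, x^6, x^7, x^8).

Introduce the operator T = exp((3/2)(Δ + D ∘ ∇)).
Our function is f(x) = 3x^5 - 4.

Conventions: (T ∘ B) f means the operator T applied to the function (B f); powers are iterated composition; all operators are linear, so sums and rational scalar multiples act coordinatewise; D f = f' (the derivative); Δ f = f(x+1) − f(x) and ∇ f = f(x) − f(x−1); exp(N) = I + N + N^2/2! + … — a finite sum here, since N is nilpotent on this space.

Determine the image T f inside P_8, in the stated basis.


the result is g(x) = 3x^5 + (45/2)x^4 + (405/2)x^3 + (2475/4)x^2 + (27855/16)x + 44305/32

order-1 term: (45/2)x^4 + 135x^3 - 90x^2 + (225/2)x - 18
order-2 term: (135/2)x^3 + (1215/2)x^2 + (2565/4)x - 945/4
order-3 term: (405/4)x^2 + (3645/4)x + 9315/8
order-4 term: (1215/16)x + 3645/8
order-5 term: 729/32
the series for exp((3/2)(Δ + D ∘ ∇)) f terminates at order 5
exp((3/2)(Δ + D ∘ ∇)) f = 3x^5 + (45/2)x^4 + (405/2)x^3 + (2475/4)x^2 + (27855/16)x + 44305/32


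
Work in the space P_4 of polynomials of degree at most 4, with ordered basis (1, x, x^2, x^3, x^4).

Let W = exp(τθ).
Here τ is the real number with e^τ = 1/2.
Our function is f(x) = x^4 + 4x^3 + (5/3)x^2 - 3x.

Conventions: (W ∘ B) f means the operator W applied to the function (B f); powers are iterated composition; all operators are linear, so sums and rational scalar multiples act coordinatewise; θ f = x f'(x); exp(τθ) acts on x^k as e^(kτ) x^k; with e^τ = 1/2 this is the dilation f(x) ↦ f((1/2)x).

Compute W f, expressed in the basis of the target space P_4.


the result is g(x) = (1/16)x^4 + (1/2)x^3 + (5/12)x^2 - (3/2)x

exp(τθ) x^k = e^(kτ) x^k; with e^τ = 1/2 this sends x^k to (1/2)^k x^k
x ↦ 1/2 x
x^2 ↦ 1/4 x^2
x^3 ↦ 1/8 x^3
x^4 ↦ 1/16 x^4
applying this coordinatewise to f: exp(τθ) f = (1/16)x^4 + (1/2)x^3 + (5/12)x^2 - (3/2)x


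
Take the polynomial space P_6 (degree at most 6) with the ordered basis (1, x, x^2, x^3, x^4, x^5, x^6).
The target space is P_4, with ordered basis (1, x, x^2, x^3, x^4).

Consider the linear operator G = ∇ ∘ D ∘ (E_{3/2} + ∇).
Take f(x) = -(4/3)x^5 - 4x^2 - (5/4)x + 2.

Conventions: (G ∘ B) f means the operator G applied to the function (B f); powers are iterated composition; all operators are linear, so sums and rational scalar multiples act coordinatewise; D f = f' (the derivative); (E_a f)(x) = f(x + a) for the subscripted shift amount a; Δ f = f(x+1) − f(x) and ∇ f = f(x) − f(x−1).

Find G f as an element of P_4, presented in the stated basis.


g(x) = -(80/3)x^3 - 160x^2 + (220/3)x - 404/3

E_{3/2} f = -(4/3)x^5 - 10x^4 - 30x^3 - 49x^2 - 47x - 19
∇ f = -(20/3)x^4 + (40/3)x^3 - (40/3)x^2 - (4/3)x + 17/12
(E_{3/2} + ∇) f = -(4/3)x^5 - (50/3)x^4 - (50/3)x^3 - (187/3)x^2 - (145/3)x - 211/12
D (E_{3/2} + ∇) f = -(20/3)x^4 - (200/3)x^3 - 50x^2 - (374/3)x - 145/3
∇ D (E_{3/2} + ∇) f = -(80/3)x^3 - 160x^2 + (220/3)x - 404/3


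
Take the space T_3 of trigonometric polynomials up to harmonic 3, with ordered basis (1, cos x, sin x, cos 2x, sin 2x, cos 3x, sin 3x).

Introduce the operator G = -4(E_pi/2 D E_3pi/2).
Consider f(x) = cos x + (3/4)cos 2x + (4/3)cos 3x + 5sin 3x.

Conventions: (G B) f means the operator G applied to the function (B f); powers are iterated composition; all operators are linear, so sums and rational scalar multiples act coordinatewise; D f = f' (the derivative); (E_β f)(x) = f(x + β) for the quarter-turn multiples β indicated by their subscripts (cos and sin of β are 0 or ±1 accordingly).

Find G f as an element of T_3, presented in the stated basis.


the image equals g(x) = 4sin x + 6sin 2x - 60cos 3x + 16sin 3x

E_3pi/2 f = sin x - (3/4)cos 2x + 5cos 3x - (4/3)sin 3x
D E_3pi/2 f = cos x + (3/2)sin 2x - 4cos 3x - 15sin 3x
E_pi/2 D E_3pi/2 f = -sin x - (3/2)sin 2x + 15cos 3x - 4sin 3x
(-4(E_pi/2 D E_3pi/2)) f = 4sin x + 6sin 2x - 60cos 3x + 16sin 3x


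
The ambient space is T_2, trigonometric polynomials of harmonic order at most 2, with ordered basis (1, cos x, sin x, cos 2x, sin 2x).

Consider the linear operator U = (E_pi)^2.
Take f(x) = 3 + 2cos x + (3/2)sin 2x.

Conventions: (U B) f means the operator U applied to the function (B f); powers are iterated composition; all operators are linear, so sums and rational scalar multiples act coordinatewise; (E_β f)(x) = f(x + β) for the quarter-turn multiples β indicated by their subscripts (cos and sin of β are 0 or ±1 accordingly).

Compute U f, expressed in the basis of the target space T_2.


the image equals g(x) = 3 + 2cos x + (3/2)sin 2x

E_pi f = 3 - 2cos x + (3/2)sin 2x
E_pi E_pi f = 3 + 2cos x + (3/2)sin 2x


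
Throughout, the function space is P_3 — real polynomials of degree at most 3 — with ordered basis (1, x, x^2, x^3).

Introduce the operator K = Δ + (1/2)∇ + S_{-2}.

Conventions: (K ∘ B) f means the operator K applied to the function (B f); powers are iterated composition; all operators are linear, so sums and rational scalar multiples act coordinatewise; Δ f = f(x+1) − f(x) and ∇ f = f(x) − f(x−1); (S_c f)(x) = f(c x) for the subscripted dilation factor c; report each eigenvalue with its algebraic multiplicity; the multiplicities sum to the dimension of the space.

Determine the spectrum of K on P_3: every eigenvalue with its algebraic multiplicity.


image of 1: 1
image of x: -2x + 3/2
image of x^2: 4x^2 + 3x + 1/2
image of x^3: -8x^3 + (9/2)x^2 + (3/2)x + 3/2
the matrix is upper triangular; its diagonal is (1, -2, 4, -8)
for a triangular matrix the eigenvalues are the diagonal entries, with algebraic multiplicity their repetition count

λ = -8 (multiplicity 1), λ = -2 (multiplicity 1), λ = 1 (multiplicity 1), λ = 4 (multiplicity 1)


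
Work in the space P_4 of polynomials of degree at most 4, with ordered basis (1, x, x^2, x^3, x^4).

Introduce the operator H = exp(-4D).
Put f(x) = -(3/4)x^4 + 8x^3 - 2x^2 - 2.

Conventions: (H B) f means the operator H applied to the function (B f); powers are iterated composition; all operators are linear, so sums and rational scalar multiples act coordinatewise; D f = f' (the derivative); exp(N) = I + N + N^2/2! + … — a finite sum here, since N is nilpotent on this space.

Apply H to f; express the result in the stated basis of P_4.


the image equals g(x) = -(3/4)x^4 + 20x^3 - 170x^2 + 592x - 738

order-1 term: 12x^3 - 96x^2 + 16x
order-2 term: -72x^2 + 384x - 32
order-3 term: 192x - 512
order-4 term: -192
the series for exp(-4D) f terminates at order 4
exp(-4D) f = -(3/4)x^4 + 20x^3 - 170x^2 + 592x - 738


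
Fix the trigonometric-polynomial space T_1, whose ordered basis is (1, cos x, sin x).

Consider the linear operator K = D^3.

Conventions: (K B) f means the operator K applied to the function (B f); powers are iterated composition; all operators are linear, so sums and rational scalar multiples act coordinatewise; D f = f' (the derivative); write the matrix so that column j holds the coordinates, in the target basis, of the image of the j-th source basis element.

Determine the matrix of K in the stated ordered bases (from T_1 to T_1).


image of 1: 0
image of cos x: sin x
image of sin x: -cos x
each image's coordinates form column j of the matrix

the matrix is [[0, 0, 0]; [0, 0, -1]; [0, 1, 0]] (rows listed top to bottom)


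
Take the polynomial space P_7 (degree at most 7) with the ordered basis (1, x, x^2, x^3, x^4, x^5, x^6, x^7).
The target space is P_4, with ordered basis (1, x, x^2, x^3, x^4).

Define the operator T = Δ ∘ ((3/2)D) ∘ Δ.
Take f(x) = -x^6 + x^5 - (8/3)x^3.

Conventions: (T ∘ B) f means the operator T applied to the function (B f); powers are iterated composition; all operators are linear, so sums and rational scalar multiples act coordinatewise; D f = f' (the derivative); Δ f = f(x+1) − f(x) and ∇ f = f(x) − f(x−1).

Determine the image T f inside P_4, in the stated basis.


the image equals g(x) = -180x^3 - 450x^2 - 450x - 189

Δ f = -6x^5 - 10x^4 - 10x^3 - 13x^2 - 9x - 8/3
D Δ f = -30x^4 - 40x^3 - 30x^2 - 26x - 9
((3/2)D) Δ f = -45x^4 - 60x^3 - 45x^2 - 39x - 27/2
Δ ((3/2)D) Δ f = -180x^3 - 450x^2 - 450x - 189


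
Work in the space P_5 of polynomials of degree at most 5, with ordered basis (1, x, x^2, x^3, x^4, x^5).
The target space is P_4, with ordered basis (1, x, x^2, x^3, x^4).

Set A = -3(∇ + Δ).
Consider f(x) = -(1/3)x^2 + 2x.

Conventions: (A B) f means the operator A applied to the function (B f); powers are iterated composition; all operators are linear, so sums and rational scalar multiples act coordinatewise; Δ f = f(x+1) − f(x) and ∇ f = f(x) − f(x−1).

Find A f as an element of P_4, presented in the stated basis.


the result is g(x) = 4x - 12

∇ f = -(2/3)x + 7/3
Δ f = -(2/3)x + 5/3
(∇ + Δ) f = -(4/3)x + 4
(-3(∇ + Δ)) f = 4x - 12


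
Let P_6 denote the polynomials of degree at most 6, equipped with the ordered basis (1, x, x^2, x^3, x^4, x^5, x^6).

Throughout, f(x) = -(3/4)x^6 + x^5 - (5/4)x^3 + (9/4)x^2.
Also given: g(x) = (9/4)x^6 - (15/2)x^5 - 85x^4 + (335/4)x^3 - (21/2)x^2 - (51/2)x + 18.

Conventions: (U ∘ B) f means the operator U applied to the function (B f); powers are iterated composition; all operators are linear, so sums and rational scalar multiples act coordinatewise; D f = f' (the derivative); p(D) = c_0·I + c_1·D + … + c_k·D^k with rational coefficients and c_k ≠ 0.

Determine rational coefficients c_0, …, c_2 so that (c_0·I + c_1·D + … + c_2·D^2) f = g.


p(D) = -3·I + D + 4·D^2, i.e. c_0 = -3, c_1 = 1, c_2 = 4

D^0 f = -(3/4)x^6 + x^5 - (5/4)x^3 + (9/4)x^2
D^1 f = -(9/2)x^5 + 5x^4 - (15/4)x^2 + (9/2)x
D^2 f = -(45/2)x^4 + 20x^3 - (15/2)x + 9/2
matching coefficients of g against c_0 f + c_1 Df + … from the top degree down determines the c_i
solution: c_0 = -3, c_1 = 1, c_2 = 4


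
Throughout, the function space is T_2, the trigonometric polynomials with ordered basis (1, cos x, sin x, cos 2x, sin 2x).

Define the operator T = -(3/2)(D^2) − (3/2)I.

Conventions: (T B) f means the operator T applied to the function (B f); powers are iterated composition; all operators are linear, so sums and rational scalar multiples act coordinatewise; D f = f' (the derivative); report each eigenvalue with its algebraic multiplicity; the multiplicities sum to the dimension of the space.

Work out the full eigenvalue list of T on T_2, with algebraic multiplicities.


image of 1: -3/2
image of cos x: 0
image of sin x: 0
image of cos 2x: (9/2)cos 2x
image of sin 2x: (9/2)sin 2x
the matrix is diagonal; its diagonal is (-3/2, 0, 0, 9/2, 9/2)
for a triangular matrix the eigenvalues are the diagonal entries, with algebraic multiplicity their repetition count

λ = -3/2 (multiplicity 1), λ = 0 (multiplicity 2), λ = 9/2 (multiplicity 2)


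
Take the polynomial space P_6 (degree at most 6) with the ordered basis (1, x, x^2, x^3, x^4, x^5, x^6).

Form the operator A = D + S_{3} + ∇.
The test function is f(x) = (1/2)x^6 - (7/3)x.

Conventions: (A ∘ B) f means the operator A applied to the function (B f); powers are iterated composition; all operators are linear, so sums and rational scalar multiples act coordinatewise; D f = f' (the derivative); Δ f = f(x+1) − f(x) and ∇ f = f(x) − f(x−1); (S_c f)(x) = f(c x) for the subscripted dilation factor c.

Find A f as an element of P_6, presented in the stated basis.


D f = 3x^5 - 7/3
S_{3} f = (729/2)x^6 - 7x
∇ f = 3x^5 - (15/2)x^4 + 10x^3 - (15/2)x^2 + 3x - 17/6
(D + S_{3} + ∇) f = (729/2)x^6 + 6x^5 - (15/2)x^4 + 10x^3 - (15/2)x^2 - 4x - 31/6

the result is g(x) = (729/2)x^6 + 6x^5 - (15/2)x^4 + 10x^3 - (15/2)x^2 - 4x - 31/6


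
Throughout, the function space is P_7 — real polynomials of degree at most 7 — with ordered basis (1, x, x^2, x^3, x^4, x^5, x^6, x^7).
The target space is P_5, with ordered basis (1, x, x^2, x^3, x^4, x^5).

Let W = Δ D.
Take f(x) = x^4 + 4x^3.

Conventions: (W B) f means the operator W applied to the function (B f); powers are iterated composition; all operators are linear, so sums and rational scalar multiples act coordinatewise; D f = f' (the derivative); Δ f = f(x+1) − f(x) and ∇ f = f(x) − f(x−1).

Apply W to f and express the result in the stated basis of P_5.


the result is g(x) = 12x^2 + 36x + 16

D f = 4x^3 + 12x^2
Δ D f = 12x^2 + 36x + 16


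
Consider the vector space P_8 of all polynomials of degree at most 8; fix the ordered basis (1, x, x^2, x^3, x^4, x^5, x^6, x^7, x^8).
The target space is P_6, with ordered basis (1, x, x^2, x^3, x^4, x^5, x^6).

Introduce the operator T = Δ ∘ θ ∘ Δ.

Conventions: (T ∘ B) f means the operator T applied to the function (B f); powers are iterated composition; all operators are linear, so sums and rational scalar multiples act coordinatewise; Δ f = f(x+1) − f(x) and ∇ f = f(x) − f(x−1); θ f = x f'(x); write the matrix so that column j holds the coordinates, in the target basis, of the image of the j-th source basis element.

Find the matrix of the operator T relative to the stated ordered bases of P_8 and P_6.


image of 1: 0
image of x: 0
image of x^2: 2
image of x^3: 12x + 9
image of x^4: 36x^2 + 60x + 28
image of x^5: 80x^3 + 210x^2 + 210x + 75
image of x^6: 150x^4 + 540x^3 + 840x^2 + 630x + 186
image of x^7: 252x^5 + 1155x^4 + 2450x^3 + 2835x^2 + 1736x + 441
image of x^8: 392x^6 + 2184x^5 + 5880x^4 + 9240x^3 + 8680x^2 + 4536x + 1016
each image's coordinates form column j of the matrix

the matrix is [[0, 0, 2, 9, 28, 75, 186, 441, 1016]; [0, 0, 0, 12, 60, 210, 630, 1736, 4536]; [0, 0, 0, 0, 36, 210, 840, 2835, 8680]; [0, 0, 0, 0, 0, 80, 540, 2450, 9240]; [0, 0, 0, 0, 0, 0, 150, 1155, 5880]; [0, 0, 0, 0, 0, 0, 0, 252, 2184]; [0, 0, 0, 0, 0, 0, 0, 0, 392]] (rows listed top to bottom)


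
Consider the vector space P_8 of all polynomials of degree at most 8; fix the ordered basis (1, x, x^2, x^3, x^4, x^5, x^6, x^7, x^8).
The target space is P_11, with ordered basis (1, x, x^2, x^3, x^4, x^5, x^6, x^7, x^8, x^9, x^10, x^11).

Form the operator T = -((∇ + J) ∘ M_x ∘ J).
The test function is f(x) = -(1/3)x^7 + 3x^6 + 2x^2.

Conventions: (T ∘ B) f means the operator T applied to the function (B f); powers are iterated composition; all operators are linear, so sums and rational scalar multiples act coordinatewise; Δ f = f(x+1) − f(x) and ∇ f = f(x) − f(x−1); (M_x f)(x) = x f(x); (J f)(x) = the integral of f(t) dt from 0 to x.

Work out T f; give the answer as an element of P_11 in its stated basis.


J f = -(1/24)x^8 + (3/7)x^7 + (2/3)x^3
M_x J f = -(1/24)x^9 + (3/7)x^8 + (2/3)x^4
∇ M_x J f = -(3/8)x^8 + (69/14)x^7 - (31/2)x^6 + (117/4)x^5 - (141/4)x^4 + (181/6)x^3 - (35/2)x^2 + (1087/168)x - 191/168
J M_x J f = -(1/240)x^10 + (1/21)x^9 + (2/15)x^5
(∇ + J) M_x J f = -(1/240)x^10 + (1/21)x^9 - (3/8)x^8 + (69/14)x^7 - (31/2)x^6 + (1763/60)x^5 - (141/4)x^4 + (181/6)x^3 - (35/2)x^2 + (1087/168)x - 191/168
(-((∇ + J) ∘ M_x ∘ J)) f = (1/240)x^10 - (1/21)x^9 + (3/8)x^8 - (69/14)x^7 + (31/2)x^6 - (1763/60)x^5 + (141/4)x^4 - (181/6)x^3 + (35/2)x^2 - (1087/168)x + 191/168

g(x) = (1/240)x^10 - (1/21)x^9 + (3/8)x^8 - (69/14)x^7 + (31/2)x^6 - (1763/60)x^5 + (141/4)x^4 - (181/6)x^3 + (35/2)x^2 - (1087/168)x + 191/168


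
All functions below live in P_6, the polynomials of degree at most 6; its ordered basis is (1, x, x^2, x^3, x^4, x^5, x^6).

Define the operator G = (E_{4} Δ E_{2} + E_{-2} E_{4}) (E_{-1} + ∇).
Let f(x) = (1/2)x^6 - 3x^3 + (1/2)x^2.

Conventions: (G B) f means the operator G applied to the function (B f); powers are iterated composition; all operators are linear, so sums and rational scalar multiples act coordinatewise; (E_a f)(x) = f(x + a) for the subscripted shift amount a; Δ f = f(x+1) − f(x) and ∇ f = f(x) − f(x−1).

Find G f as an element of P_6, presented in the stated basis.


E_{-1} f = (1/2)x^6 - 3x^5 + (15/2)x^4 - 13x^3 + 17x^2 - 13x + 4
∇ f = 3x^5 - (15/2)x^4 + 10x^3 - (33/2)x^2 + 13x - 4
(E_{-1} + ∇) f = (1/2)x^6 - 3x^3 + (1/2)x^2
E_{2} (E_{-1} + ∇) f = (1/2)x^6 + 6x^5 + 30x^4 + 77x^3 + (205/2)x^2 + 62x + 10
Δ E_{2} (E_{-1} + ∇) f = 3x^5 + (75/2)x^4 + 190x^3 + (957/2)x^2 + 589x + 278
E_{4} Δ E_{2} (E_{-1} + ∇) f = 3x^5 + (195/2)x^4 + 1270x^3 + (16557/2)x^2 + 26977x + 35122
E_{4} (E_{-1} + ∇) f = (1/2)x^6 + 12x^5 + 120x^4 + 637x^3 + (3769/2)x^2 + 2932x + 1864
E_{-2} E_{4} (E_{-1} + ∇) f = (1/2)x^6 + 6x^5 + 30x^4 + 77x^3 + (205/2)x^2 + 62x + 10
(E_{4} Δ E_{2} + E_{-2} E_{4}) (E_{-1} + ∇) f = (1/2)x^6 + 9x^5 + (255/2)x^4 + 1347x^3 + 8381x^2 + 27039x + 35132

the result is g(x) = (1/2)x^6 + 9x^5 + (255/2)x^4 + 1347x^3 + 8381x^2 + 27039x + 35132
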